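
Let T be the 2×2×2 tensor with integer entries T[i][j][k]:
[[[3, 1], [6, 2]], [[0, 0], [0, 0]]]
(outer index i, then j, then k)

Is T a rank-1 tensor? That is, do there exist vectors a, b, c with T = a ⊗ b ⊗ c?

Yes

If T = a ⊗ b ⊗ c then every fibre of T is a multiple of the corresponding factor, so read the factors off the fibres through the nonzero entry T[0,0,0] = 3.
The mode-1 fibre T[:,0,0] = [3, 0] gives a = [1, 0] (primitive direction); the mode-2 fibre T[0,:,0] = [3, 6] gives b = [1, 2]; then c[k] = T[0,0,k] / (a[0]·b[0]) = [3, 1] / 1 = [3, 1].
Expanding [1, 0] ⊗ [1, 2] ⊗ [3, 1] reproduces all 8 entries of T, so T = [1, 0] ⊗ [1, 2] ⊗ [3, 1] and rank(T) ≤ 1.
Equivalently every frontal slice T[:,:,k] is c[k] times the rank-1 matrix [1, 0] ⊗ [1, 2]. So T has rank 1 (it is nonzero).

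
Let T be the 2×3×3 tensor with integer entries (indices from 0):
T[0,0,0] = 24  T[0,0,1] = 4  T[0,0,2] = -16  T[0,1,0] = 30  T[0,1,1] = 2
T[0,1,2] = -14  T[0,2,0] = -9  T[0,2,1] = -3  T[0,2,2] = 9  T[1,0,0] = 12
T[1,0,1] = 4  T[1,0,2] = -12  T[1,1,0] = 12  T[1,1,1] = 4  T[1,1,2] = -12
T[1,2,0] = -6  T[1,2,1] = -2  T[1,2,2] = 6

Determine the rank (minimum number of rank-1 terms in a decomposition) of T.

Lower bound: the mode-1 unfolding of T (rows indexed by i, columns by (j,k) = (0,0), (0,1), (0,2), (1,0), (1,1), (1,2), (2,0), (2,1), (2,2)) is [[24, 4, -16, 30, 2, -14, -9, -3, 9], [12, 4, -12, 12, 4, -12, -6, -2, 6]].
There the 2×2 minor on rows i ∈ {0, 1}, columns (j,k) ∈ {(0,0), (0,1)} is det [[24, 4], [12, 4]] = 48 ≠ 0, so this unfolding has rank ≥ 2; CP rank is at least every unfolding rank, so rank(T) ≥ 2. (This is only a lower bound: in general the CP rank may exceed every unfolding rank, so we still need to exhibit 2 rank-1 terms summing to T.)
Upper bound — finding two terms. Write S_k = T[:,:,k] for the frontal slices: S₀ = [[24, 30, -9], [12, 12, -6]], S₁ = [[4, 2, -3], [4, 4, -2]], S₂ = [[-16, -14, 9], [-12, -12, 6]].
If T = a₁ ⊗ b₁ ⊗ c₁ + a₂ ⊗ b₂ ⊗ c₂ then each S_k = c₁[k]·a₁b₁ᵀ + c₂[k]·a₂b₂ᵀ. S₀ and S₁ are linearly independent, so a₁b₁ᵀ and a₂b₂ᵀ must span the same plane of matrices: they are the rank-1 matrices of the form x·S₀ + y·S₁.
The 2×2 minor of x·S₀ + y·S₁ on rows {0,1}, columns {0,1} is −72·x² + 8·y² = (-8)·(3·x − y)(3·x + y), vanishing at (x:y) = (1:3) and (1:-3).
M₁ = S₀ + 3·S₁ = [[36, 36, -18], [24, 24, -12]] = 6·(3, 2)(2, 2, -1)ᵀ and M₂ = S₀ − 3·S₁ = [[12, 24, 0], [0, 0, 0]] = 12·(1, 0)(1, 2, 0)ᵀ, so take a₁ = (3, 2), b₁ = (2, 2, -1), a₂ = (1, 0), b₂ = (1, 2, 0).
Each slice is an integer combination of E₁ = a₁b₁ᵀ and E₂ = a₂b₂ᵀ: S₀ = 3·E₁ + 6·E₂, S₁ = E₁ − 2·E₂, S₂ = −3·E₁ + 2·E₂; reading off coefficients, c₁ = (3, 1, -3) and c₂ = (6, -2, 2).
Hence T = (3, 2) ⊗ (2, 2, -1) ⊗ (3, 1, -3) + (1, 0) ⊗ (1, 2, 0) ⊗ (6, -2, 2), so rank(T) ≤ 2.
These bounds meet, so rank(T) = 2.
Check entry T[1,2,1] = -2: (2)·(-1)·(1) + (0)·(0)·(-2) = -2.

2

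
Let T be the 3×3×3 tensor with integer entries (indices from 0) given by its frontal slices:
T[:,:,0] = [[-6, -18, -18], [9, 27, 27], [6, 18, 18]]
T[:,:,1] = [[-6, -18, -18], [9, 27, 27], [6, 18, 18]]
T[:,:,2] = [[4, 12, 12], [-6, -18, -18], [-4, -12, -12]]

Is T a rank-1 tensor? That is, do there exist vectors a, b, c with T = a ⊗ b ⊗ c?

Yes

If T = a ⊗ b ⊗ c then every fibre of T is a multiple of the corresponding factor, so read the factors off the fibres through the nonzero entry T[0,0,0] = -6.
The mode-1 fibre T[:,0,0] = [-6, 9, 6] gives a = [2, -3, -2] (primitive direction); the mode-2 fibre T[0,:,0] = [-6, -18, -18] gives b = [1, 3, 3]; then c[k] = T[0,0,k] / (a[0]·b[0]) = [-6, -6, 4] / 2 = [-3, -3, 2].
Expanding [2, -3, -2] ⊗ [1, 3, 3] ⊗ [-3, -3, 2] reproduces all 27 entries of T, so T = [2, -3, -2] ⊗ [1, 3, 3] ⊗ [-3, -3, 2] and rank(T) ≤ 1.
Equivalently every frontal slice T[:,:,k] is c[k] times the rank-1 matrix [2, -3, -2] ⊗ [1, 3, 3]. So T has rank 1 (it is nonzero).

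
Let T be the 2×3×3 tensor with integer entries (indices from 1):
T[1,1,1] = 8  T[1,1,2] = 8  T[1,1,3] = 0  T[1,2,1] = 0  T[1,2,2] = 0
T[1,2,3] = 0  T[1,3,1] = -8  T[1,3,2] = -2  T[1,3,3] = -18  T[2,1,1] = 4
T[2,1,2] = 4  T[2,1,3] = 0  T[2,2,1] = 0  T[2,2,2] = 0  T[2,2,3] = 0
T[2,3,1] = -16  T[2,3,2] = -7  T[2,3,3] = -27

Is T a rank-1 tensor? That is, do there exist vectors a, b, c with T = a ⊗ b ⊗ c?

The mode-1 unfolding of T (rows indexed by i, columns by (j,k) = (1,1), (1,2), (1,3), (2,1), (2,2), (2,3), (3,1), (3,2), (3,3)) is [[8, 8, 0, 0, 0, 0, -8, -2, -18], [4, 4, 0, 0, 0, 0, -16, -7, -27]].
There the 2×2 minor on rows i ∈ {1, 2}, columns (j,k) ∈ {(1,1), (3,1)} is det [[8, -8], [4, -16]] = -96 ≠ 0, so this unfolding has rank ≥ 2; CP rank is at least every unfolding rank, so rank(T) ≥ 2.
In particular rank(T) ≥ 2 > 1, so T is not rank-1.

No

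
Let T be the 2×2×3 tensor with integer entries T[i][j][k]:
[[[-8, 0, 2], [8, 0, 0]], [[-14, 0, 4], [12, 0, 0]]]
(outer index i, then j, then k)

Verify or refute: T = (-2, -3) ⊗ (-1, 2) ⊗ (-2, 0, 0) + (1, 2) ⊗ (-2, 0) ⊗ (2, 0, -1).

Yes

Reconstruct entrywise from the claimed factors. For example, T[1,1,1] = 0 and Σₗ aₗ[1]bₗ[1]cₗ[1] = (-3)·(2)·(0) + (2)·(0)·(0) = 0; checking all 12 entries, every one matches. The claim holds.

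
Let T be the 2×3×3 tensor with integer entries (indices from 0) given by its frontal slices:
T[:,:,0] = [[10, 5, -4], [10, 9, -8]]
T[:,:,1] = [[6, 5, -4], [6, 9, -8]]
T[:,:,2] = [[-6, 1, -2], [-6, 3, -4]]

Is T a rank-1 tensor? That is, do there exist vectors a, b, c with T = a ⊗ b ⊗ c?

The mode-3 unfolding of T (rows indexed by k, columns by (i,j) = (0,0), (0,1), (0,2), (1,0), (1,1), (1,2)) is [[10, 5, -4, 10, 9, -8], [6, 5, -4, 6, 9, -8], [-6, 1, -2, -6, 3, -4]].
There the 3×3 minor on rows k ∈ {0, 1, 2}, columns (i,j) ∈ {(0,0), (0,1), (0,2)} is det [[10, 5, -4], [6, 5, -4], [-6, 1, -2]] = -24 ≠ 0, so this unfolding has rank ≥ 3; CP rank is at least every unfolding rank, so rank(T) ≥ 3.
In particular rank(T) ≥ 3 > 1, so T is not rank-1.

No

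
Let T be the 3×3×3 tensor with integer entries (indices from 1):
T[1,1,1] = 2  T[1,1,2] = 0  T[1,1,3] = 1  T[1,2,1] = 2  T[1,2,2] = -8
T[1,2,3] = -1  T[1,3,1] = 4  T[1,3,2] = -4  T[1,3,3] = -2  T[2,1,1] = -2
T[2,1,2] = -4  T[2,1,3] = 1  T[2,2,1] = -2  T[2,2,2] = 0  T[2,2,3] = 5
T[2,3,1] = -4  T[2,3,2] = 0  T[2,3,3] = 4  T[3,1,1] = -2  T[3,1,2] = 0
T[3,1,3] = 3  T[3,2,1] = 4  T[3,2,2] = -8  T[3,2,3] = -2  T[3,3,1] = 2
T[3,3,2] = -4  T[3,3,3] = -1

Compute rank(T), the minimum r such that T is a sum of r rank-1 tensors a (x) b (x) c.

Lower bound: the mode-3 unfolding of T (rows indexed by k, columns by (i,j) = (1,1), (1,2), (1,3), (2,1), (2,2), (2,3), (3,1), (3,2), (3,3)) is [[2, 2, 4, -2, -2, -4, -2, 4, 2], [0, -8, -4, -4, 0, 0, 0, -8, -4], [1, -1, -2, 1, 5, 4, 3, -2, -1]].
There the 3×3 minor on rows k ∈ {1, 2, 3}, columns (i,j) ∈ {(1,1), (1,2), (1,3)} is det [[2, 2, 4], [0, -8, -4], [1, -1, -2]] = 48 ≠ 0, so this unfolding has rank ≥ 3; CP rank is at least every unfolding rank, so rank(T) ≥ 3. (Flattening ranks never certify an upper bound on CP rank; for that we must actually write T with 3 rank-1 terms.)
Upper bound: T is a sum of 3 rank-1 terms, T = [1, -1, 0] (x) [2, -1, 1] (x) [2, 0, -1] + [1, -1, 1] (x) [1, -2, -1] (x) [-2, 2, 2] + [1, 1, 1] (x) [1, 2, 1] (x) [0, -2, 1] (written with every a and b primitive with positive leading entry and the scale carried by c; CP decompositions are not unique, and this one is verified by expanding entrywise), so rank(T) ≤ 3.
These bounds meet, so rank(T) = 3.
Check entry T[3,2,3] = -2: (0)·(-1)·(-1) + (1)·(-2)·(2) + (1)·(2)·(1) = -2.

3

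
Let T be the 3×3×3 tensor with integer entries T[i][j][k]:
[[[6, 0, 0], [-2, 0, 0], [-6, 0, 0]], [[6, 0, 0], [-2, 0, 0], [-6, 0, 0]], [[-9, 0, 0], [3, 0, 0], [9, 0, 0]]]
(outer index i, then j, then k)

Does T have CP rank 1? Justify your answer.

If T = a ⊗ b ⊗ c then every fibre of T is a multiple of the corresponding factor, so read the factors off the fibres through the nonzero entry T[0,0,0] = 6.
The mode-1 fibre T[:,0,0] = [6, 6, -9] gives a = (2, 2, -3) (primitive direction); the mode-2 fibre T[0,:,0] = [6, -2, -6] gives b = (3, -1, -3); then c[k] = T[0,0,k] / (a[0]·b[0]) = [6, 0, 0] / 6 = (1, 0, 0).
Expanding (2, 2, -3) ⊗ (3, -1, -3) ⊗ (1, 0, 0) reproduces all 27 entries of T, so T = (2, 2, -3) ⊗ (3, -1, -3) ⊗ (1, 0, 0) and rank(T) ≤ 1.
Equivalently every frontal slice T[:,:,k] is c[k] times the rank-1 matrix (2, 2, -3) ⊗ (3, -1, -3). So T has rank 1 (it is nonzero).

Yes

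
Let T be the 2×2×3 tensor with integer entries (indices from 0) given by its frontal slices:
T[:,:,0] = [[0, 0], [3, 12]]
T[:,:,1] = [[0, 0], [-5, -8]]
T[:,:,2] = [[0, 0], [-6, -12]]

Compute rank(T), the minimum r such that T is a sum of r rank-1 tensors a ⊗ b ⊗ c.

Lower bound: in the mode-3 unfolding of T (rows indexed by k, columns by (i,j)) the 2×2 minor on rows k ∈ {0, 1}, columns (i,j) ∈ {(1,0), (1,1)} is det [[3, 12], [-5, -8]] = 36 ≠ 0, so that unfolding has rank ≥ 2 and hence rank(T) ≥ 2 (CP rank is at least every unfolding rank, though it can be larger).
Upper bound: T[i,:,:] = a[i]·M for every slice, with a = (0, 1) and M = [[3, -5, -6], [12, -8, -12]] (rows j, columns k).
Splitting M by its rows (j = 0, 1), M = (1, 0)(3, -5, -6)ᵀ + (0, 1)(12, -8, -12)ᵀ.
Hence T = (0, 1) ⊗ (1, 0) ⊗ (3, -5, -6) + (0, 1) ⊗ (0, 1) ⊗ (12, -8, -12), so rank(T) ≤ 2.
These bounds meet, so rank(T) = 2.

2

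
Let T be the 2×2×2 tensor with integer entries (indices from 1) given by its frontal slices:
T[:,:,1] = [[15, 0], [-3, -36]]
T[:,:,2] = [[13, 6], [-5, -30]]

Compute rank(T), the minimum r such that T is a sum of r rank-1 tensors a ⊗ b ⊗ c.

2

Lower bound: the mode-2 unfolding of T (rows indexed by j, columns by (i,k) = (1,1), (1,2), (2,1), (2,2)) is [[15, 13, -3, -5], [0, 6, -36, -30]].
There the 2×2 minor on rows j ∈ {1, 2}, columns (i,k) ∈ {(1,1), (1,2)} is det [[15, 13], [0, 6]] = 90 ≠ 0, so this unfolding has rank ≥ 2; CP rank is at least every unfolding rank, so rank(T) ≥ 2. (This is only a lower bound: in general the CP rank may exceed every unfolding rank, so we still need to exhibit 2 rank-1 terms summing to T.)
Upper bound — finding two terms. Write S_k = T[:,:,k] for the frontal slices: S₁ = [[15, 0], [-3, -36]], S₂ = [[13, 6], [-5, -30]].
If T = a₁ ⊗ b₁ ⊗ c₁ + a₂ ⊗ b₂ ⊗ c₂ then each S_k = c₁[k]·a₁b₁ᵀ + c₂[k]·a₂b₂ᵀ. S₁ and S₂ are linearly independent, so a₁b₁ᵀ and a₂b₂ᵀ must span the same plane of matrices: they are the rank-1 matrices of the form x·S₁ + y·S₂.
det(x·S₁ + y·S₂) is −540·x² − 900·xy − 360·y² = (-180)·(3·x + 2·y)(x + y), vanishing at (x:y) = (2:-3) and (1:-1).
M₁ = 2·S₁ − 3·S₂ = [[-9, -18], [9, 18]] = (-9)·[1, -1][1, 2]ᵀ and M₂ = S₁ − S₂ = [[2, -6], [2, -6]] = 2·[1, 1][1, -3]ᵀ, so take a₁ = [1, -1], b₁ = [1, 2], a₂ = [1, 1], b₂ = [1, -3].
Each slice is an integer combination of E₁ = a₁b₁ᵀ and E₂ = a₂b₂ᵀ: S₁ = 9·E₁ + 6·E₂, S₂ = 9·E₁ + 4·E₂; reading off coefficients, c₁ = [9, 9] and c₂ = [6, 4].
Hence T = [1, -1] ⊗ [1, 2] ⊗ [9, 9] + [1, 1] ⊗ [1, -3] ⊗ [6, 4], so rank(T) ≤ 2.
These bounds meet, so rank(T) = 2.
Check entry T[2,1,1] = -3: (-1)·(1)·(9) + (1)·(1)·(6) = -3.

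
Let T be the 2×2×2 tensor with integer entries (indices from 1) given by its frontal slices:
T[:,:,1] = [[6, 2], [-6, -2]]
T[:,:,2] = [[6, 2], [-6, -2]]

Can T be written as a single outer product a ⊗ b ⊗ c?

Yes

If T = a ⊗ b ⊗ c then every fibre of T is a multiple of the corresponding factor, so read the factors off the fibres through the nonzero entry T[1,1,1] = 6.
The mode-1 fibre T[:,1,1] = [6, -6] gives a = (1, -1) (primitive direction); the mode-2 fibre T[1,:,1] = [6, 2] gives b = (3, 1); then c[k] = T[1,1,k] / (a[1]·b[1]) = [6, 6] / 3 = (2, 2).
Expanding (1, -1) ⊗ (3, 1) ⊗ (2, 2) reproduces all 8 entries of T, so T = (1, -1) ⊗ (3, 1) ⊗ (2, 2) and rank(T) ≤ 1.
Equivalently every frontal slice T[:,:,k] is c[k] times the rank-1 matrix (1, -1) ⊗ (3, 1). So T has rank 1 (it is nonzero).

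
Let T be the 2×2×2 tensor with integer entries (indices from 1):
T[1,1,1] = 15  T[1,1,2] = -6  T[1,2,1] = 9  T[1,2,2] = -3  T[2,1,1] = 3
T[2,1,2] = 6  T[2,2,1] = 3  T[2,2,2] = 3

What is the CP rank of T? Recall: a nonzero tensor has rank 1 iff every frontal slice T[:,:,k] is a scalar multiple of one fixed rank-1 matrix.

2

Lower bound: the mode-1 unfolding of T (rows indexed by i, columns by (j,k) = (1,1), (1,2), (2,1), (2,2)) is [[15, -6, 9, -3], [3, 6, 3, 3]].
There the 2×2 minor on rows i ∈ {1, 2}, columns (j,k) ∈ {(1,1), (1,2)} is det [[15, -6], [3, 6]] = 108 ≠ 0, so this unfolding has rank ≥ 2; CP rank is at least every unfolding rank, so rank(T) ≥ 2. (Flattening ranks never certify an upper bound on CP rank; for that we must actually write T with 2 rank-1 terms.)
Upper bound — finding two terms. Write S_k = T[:,:,k] for the frontal slices: S₁ = [[15, 9], [3, 3]], S₂ = [[-6, -3], [6, 3]].
If T = a₁ ⊗ b₁ ⊗ c₁ + a₂ ⊗ b₂ ⊗ c₂ then each S_k = c₁[k]·a₁b₁ᵀ + c₂[k]·a₂b₂ᵀ. S₁ and S₂ are linearly independent, so a₁b₁ᵀ and a₂b₂ᵀ must span the same plane of matrices: they are the rank-1 matrices of the form x·S₁ + y·S₂.
det(x·S₁ + y·S₂) is 18·x² − 18·xy = 18·(x − y)(x), vanishing at (x:y) = (1:1) and (0:1).
M₁ = S₁ + S₂ = [[9, 6], [9, 6]] = 3·[1, 1][3, 2]ᵀ and M₂ = S₂ = [[-6, -3], [6, 3]] = (-3)·[1, -1][2, 1]ᵀ, so take a₁ = [1, 1], b₁ = [3, 2], a₂ = [1, -1], b₂ = [2, 1].
Each slice is an integer combination of E₁ = a₁b₁ᵀ and E₂ = a₂b₂ᵀ: S₁ = 3·E₁ + 3·E₂, S₂ = −3·E₂; reading off coefficients, c₁ = [3, 0] and c₂ = [3, -3].
Hence T = [1, 1] ⊗ [3, 2] ⊗ [3, 0] + [1, -1] ⊗ [2, 1] ⊗ [3, -3], so rank(T) ≤ 2.
These bounds meet, so rank(T) = 2.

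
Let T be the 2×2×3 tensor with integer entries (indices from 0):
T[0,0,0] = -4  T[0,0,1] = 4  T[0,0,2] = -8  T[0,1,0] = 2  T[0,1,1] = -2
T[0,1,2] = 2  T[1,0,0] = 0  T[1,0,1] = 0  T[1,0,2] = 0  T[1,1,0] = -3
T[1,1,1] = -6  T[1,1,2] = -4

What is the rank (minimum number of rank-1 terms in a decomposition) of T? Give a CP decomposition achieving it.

Lower bound: the mode-3 unfolding of T (rows indexed by k, columns by (i,j) = (0,0), (0,1), (1,0), (1,1)) is [[-4, 2, 0, -3], [4, -2, 0, -6], [-8, 2, 0, -4]].
There the 3×3 minor on rows k ∈ {0, 1, 2}, columns (i,j) ∈ {(0,0), (0,1), (1,1)} is det [[-4, 2, -3], [4, -2, -6], [-8, 2, -4]] = 72 ≠ 0, so this unfolding has rank ≥ 3; CP rank is at least every unfolding rank, so rank(T) ≥ 3. (Flattening ranks never certify an upper bound on CP rank; for that we must actually write T with 3 rank-1 terms.)
Upper bound: T is a sum of 3 rank-1 terms, T = (1, -1) ⊗ (0, 1) ⊗ (1, 2, 0) + (1, 0) ⊗ (2, -1) ⊗ (-2, 2, -4) + (1, 2) ⊗ (0, 1) ⊗ (-1, -2, -2) (one valid choice — decompositions are not unique — normalised so each a, b is primitive with positive first nonzero entry; check it by expanding all entries), so rank(T) ≤ 3.
These bounds meet, so rank(T) = 3.
Check entry T[1,1,0] = -3: (-1)·(1)·(1) + (0)·(-1)·(-2) + (2)·(1)·(-1) = -3.

rank(T) = 3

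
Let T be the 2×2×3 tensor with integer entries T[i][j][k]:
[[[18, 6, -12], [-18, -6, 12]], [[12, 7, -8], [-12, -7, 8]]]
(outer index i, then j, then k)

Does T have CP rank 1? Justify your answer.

No

The mode-1 unfolding of T (rows indexed by i, columns by (j,k) = (0,0), (0,1), (0,2), (1,0), (1,1), (1,2)) is [[18, 6, -12, -18, -6, 12], [12, 7, -8, -12, -7, 8]].
There the 2×2 minor on rows i ∈ {0, 1}, columns (j,k) ∈ {(0,0), (0,1)} is det [[18, 6], [12, 7]] = 54 ≠ 0, so this unfolding has rank ≥ 2; CP rank is at least every unfolding rank, so rank(T) ≥ 2.
In particular rank(T) ≥ 2 > 1, so T is not rank-1.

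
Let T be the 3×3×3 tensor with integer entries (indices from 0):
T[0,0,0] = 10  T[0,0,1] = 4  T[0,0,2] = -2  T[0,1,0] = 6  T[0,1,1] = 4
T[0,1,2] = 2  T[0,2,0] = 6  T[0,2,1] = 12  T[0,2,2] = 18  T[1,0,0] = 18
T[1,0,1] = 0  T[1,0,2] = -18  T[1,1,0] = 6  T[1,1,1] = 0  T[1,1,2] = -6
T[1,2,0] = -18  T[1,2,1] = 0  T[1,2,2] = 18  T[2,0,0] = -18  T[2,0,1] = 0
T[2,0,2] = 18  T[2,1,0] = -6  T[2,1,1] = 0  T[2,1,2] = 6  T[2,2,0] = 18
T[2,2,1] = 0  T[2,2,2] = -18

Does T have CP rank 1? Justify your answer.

No

The mode-3 unfolding of T (rows indexed by k, columns by (i,j) = (0,0), (0,1), (0,2), (1,0), (1,1), (1,2), (2,0), (2,1), (2,2)) is [[10, 6, 6, 18, 6, -18, -18, -6, 18], [4, 4, 12, 0, 0, 0, 0, 0, 0], [-2, 2, 18, -18, -6, 18, 18, 6, -18]].
There the 2×2 minor on rows k ∈ {0, 1}, columns (i,j) ∈ {(0,0), (0,1)} is det [[10, 6], [4, 4]] = 16 ≠ 0, so this unfolding has rank ≥ 2; CP rank is at least every unfolding rank, so rank(T) ≥ 2.
In particular rank(T) ≥ 2 > 1, so T is not rank-1.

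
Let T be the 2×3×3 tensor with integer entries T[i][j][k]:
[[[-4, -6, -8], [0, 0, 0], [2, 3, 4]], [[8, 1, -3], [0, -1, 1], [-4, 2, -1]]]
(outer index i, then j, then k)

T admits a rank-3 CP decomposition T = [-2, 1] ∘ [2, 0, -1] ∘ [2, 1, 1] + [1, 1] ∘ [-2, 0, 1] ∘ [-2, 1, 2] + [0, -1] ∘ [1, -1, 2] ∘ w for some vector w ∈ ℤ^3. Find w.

Subtract the known terms from T to get the rank-1 residual R = [0, -1] ∘ [1, -1, 2] ∘ w, so R[i,j,k] = a[i]·b[j]·w[k]. Pick indices with nonzero a[1]·b[0] = (-1)·(1) = -1. Only the fibre through (1,0,·) is needed: R[1,0,:] = T[1,0,:] − Σₗ aₗ[1]bₗ[0]cₗ = [8, 1, -3] − (1)·(2)·[2, 1, 1] − (1)·(-2)·[-2, 1, 2] = [0, 1, -1]. Then w[k] = R[1,0,k] / -1 for each k, giving w = [0, 1, -1] / -1 = [0, -1, 1].

w = [0, -1, 1]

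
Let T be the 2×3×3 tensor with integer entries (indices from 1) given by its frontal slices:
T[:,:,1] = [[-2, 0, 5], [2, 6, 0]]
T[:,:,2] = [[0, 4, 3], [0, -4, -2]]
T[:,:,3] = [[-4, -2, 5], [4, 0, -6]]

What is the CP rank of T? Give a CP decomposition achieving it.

Lower bound: the mode-3 unfolding of T (rows indexed by k, columns by (i,j) = (1,1), (1,2), (1,3), (2,1), (2,2), (2,3)) is [[-2, 0, 5, 2, 6, 0], [0, 4, 3, 0, -4, -2], [-4, -2, 5, 4, 0, -6]].
There the 3×3 minor on rows k ∈ {1, 2, 3}, columns (i,j) ∈ {(1,1), (1,2), (1,3)} is det [[-2, 0, 5], [0, 4, 3], [-4, -2, 5]] = 28 ≠ 0, so this unfolding has rank ≥ 3; CP rank is at least every unfolding rank, so rank(T) ≥ 3. (Unfolding ranks only ever bound the CP rank from below — rank(T) can be strictly larger than all of them — so the matching upper bound has to come from an explicit 3-term decomposition.)
Upper bound: T is a sum of 3 rank-1 terms, T = (1, -2) ⊗ (0, 2, 1) ⊗ (-1, 1, 1) + (1, -1) ⊗ (1, 1, -1) ⊗ (-2, 0, -4) + (1, 0) ⊗ (0, 1, 1) ⊗ (4, 2, 0) (written with every a and b primitive with positive leading entry and the scale carried by c; CP decompositions are not unique, and this one is verified by expanding entrywise), so rank(T) ≤ 3.
These bounds meet, so rank(T) = 3.
Check entry T[2,3,2] = -2: (-2)·(1)·(1) + (-1)·(-1)·(0) + (0)·(1)·(2) = -2.

rank(T) = 3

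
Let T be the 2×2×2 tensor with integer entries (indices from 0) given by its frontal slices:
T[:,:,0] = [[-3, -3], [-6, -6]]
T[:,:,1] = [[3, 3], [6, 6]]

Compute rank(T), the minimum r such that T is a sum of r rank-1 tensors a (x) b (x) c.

Lower bound: T ≠ 0 (e.g. T[0,0,0] = -3), so rank(T) ≥ 1.
Upper bound: if T = a (x) b (x) c then every fibre of T is a multiple of the corresponding factor, so read the factors off the fibres through the nonzero entry T[0,0,0] = -3.
The mode-1 fibre T[:,0,0] = [-3, -6] gives a = [1, 2] (primitive direction); the mode-2 fibre T[0,:,0] = [-3, -3] gives b = [1, 1]; then c[k] = T[0,0,k] / (a[0]·b[0]) = [-3, 3] / 1 = [-3, 3].
Expanding [1, 2] (x) [1, 1] (x) [-3, 3] reproduces all 8 entries of T, so T = [1, 2] (x) [1, 1] (x) [-3, 3] and rank(T) ≤ 1.
These bounds meet, so rank(T) = 1.

1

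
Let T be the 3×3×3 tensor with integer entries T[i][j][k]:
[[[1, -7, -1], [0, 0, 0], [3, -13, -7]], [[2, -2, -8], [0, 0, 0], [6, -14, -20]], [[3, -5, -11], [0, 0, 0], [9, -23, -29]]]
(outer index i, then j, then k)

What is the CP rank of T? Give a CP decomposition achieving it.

rank(T) = 2

Lower bound: the mode-2 unfolding of T (rows indexed by j, columns by (i,k) = (0,0), (0,1), (0,2), (1,0), (1,1), (1,2), (2,0), (2,1), (2,2)) is [[1, -7, -1, 2, -2, -8, 3, -5, -11], [0, 0, 0, 0, 0, 0, 0, 0, 0], [3, -13, -7, 6, -14, -20, 9, -23, -29]].
There the 2×2 minor on rows j ∈ {0, 2}, columns (i,k) ∈ {(0,0), (0,1)} is det [[1, -7], [3, -13]] = 8 ≠ 0, so this unfolding has rank ≥ 2; CP rank is at least every unfolding rank, so rank(T) ≥ 2. (Flattening ranks never certify an upper bound on CP rank; for that we must actually write T with 2 rank-1 terms.)
Upper bound — finding two terms. Write S_k = T[:,:,k] for the frontal slices: S₀ = [[1, 0, 3], [2, 0, 6], [3, 0, 9]], S₁ = [[-7, 0, -13], [-2, 0, -14], [-5, 0, -23]], S₂ = [[-1, 0, -7], [-8, 0, -20], [-11, 0, -29]].
If T = a₁ ⊗ b₁ ⊗ c₁ + a₂ ⊗ b₂ ⊗ c₂ then each S_k = c₁[k]·a₁b₁ᵀ + c₂[k]·a₂b₂ᵀ. S₀ and S₁ are linearly independent, so a₁b₁ᵀ and a₂b₂ᵀ must span the same plane of matrices: they are the rank-1 matrices of the form x·S₀ + y·S₁.
The 2×2 minor of x·S₀ + y·S₁ on rows {0,1}, columns {0,2} is −24·xy + 72·y² = (-24)·(x − 3·y)(y), vanishing at (x:y) = (3:1) and (1:0).
M₁ = 3·S₀ + S₁ = [[-4, 0, -4], [4, 0, 4], [4, 0, 4]] = (-4)·[1, -1, -1][1, 0, 1]ᵀ and M₂ = S₀ = [[1, 0, 3], [2, 0, 6], [3, 0, 9]] = [1, 2, 3][1, 0, 3]ᵀ, so take a₁ = [1, -1, -1], b₁ = [1, 0, 1], a₂ = [1, 2, 3], b₂ = [1, 0, 3].
Each slice is an integer combination of E₁ = a₁b₁ᵀ and E₂ = a₂b₂ᵀ: S₀ = E₂, S₁ = −4·E₁ − 3·E₂, S₂ = 2·E₁ − 3·E₂; reading off coefficients, c₁ = [0, -4, 2] and c₂ = [1, -3, -3].
Hence T = [1, -1, -1] ⊗ [1, 0, 1] ⊗ [0, -4, 2] + [1, 2, 3] ⊗ [1, 0, 3] ⊗ [1, -3, -3], so rank(T) ≤ 2.
These bounds meet, so rank(T) = 2.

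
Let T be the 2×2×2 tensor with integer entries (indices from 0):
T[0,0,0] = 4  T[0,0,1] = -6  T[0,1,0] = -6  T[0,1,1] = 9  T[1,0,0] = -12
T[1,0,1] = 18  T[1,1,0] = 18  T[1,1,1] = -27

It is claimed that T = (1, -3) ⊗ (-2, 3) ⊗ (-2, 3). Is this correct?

Reconstruct entrywise from the claimed factors. For example, T[1,0,0] = -12 and Σₗ aₗ[1]bₗ[0]cₗ[0] = (-3)·(-2)·(-2) = -12; checking all 8 entries, every one matches. The claim holds.

Yes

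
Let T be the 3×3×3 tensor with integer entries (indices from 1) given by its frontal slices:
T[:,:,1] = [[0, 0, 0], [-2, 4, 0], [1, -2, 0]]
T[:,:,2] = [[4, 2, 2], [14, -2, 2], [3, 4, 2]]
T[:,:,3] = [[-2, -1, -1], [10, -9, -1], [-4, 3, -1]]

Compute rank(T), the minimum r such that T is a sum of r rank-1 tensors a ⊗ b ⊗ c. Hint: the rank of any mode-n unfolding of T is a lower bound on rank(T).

Lower bound: the mode-3 unfolding of T (rows indexed by k, columns by (i,j) = (1,1), (1,2), (1,3), (2,1), (2,2), (2,3), (3,1), (3,2), (3,3)) is [[0, 0, 0, -2, 4, 0, 1, -2, 0], [4, 2, 2, 14, -2, 2, 3, 4, 2], [-2, -1, -1, 10, -9, -1, -4, 3, -1]].
There the 3×3 minor on rows k ∈ {1, 2, 3}, columns (i,j) ∈ {(1,1), (2,1), (2,2)} is det [[0, -2, 4], [4, 14, -2], [-2, 10, -9]] = 192 ≠ 0, so this unfolding has rank ≥ 3; CP rank is at least every unfolding rank, so rank(T) ≥ 3. (Flattening ranks never certify an upper bound on CP rank; for that we must actually write T with 3 rank-1 terms.)
Upper bound: T is a sum of 3 rank-1 terms, T = (0, 1, 0) ⊗ (1, 0, 0) ⊗ (0, 8, 8) + (0, 2, -1) ⊗ (1, -2, 0) ⊗ (-1, 1, 2) + (1, 1, 1) ⊗ (2, 1, 1) ⊗ (0, 2, -1) (written with every a and b primitive with positive leading entry and the scale carried by c; CP decompositions are not unique, and this one is verified by expanding entrywise), so rank(T) ≤ 3.
These bounds meet, so rank(T) = 3.

3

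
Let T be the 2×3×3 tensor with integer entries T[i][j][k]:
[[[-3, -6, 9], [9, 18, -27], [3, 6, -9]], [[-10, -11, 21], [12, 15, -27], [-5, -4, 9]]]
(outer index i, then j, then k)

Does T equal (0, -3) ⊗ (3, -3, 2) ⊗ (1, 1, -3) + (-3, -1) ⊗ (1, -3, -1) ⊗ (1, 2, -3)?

No

Reconstruct entry (1,0,2) from the claimed factors: Σₗ aₗ[1]bₗ[0]cₗ[2] = (-3)·(3)·(-3) + (-1)·(1)·(-3) = 30, but T[1,0,2] = 21. The claim is false.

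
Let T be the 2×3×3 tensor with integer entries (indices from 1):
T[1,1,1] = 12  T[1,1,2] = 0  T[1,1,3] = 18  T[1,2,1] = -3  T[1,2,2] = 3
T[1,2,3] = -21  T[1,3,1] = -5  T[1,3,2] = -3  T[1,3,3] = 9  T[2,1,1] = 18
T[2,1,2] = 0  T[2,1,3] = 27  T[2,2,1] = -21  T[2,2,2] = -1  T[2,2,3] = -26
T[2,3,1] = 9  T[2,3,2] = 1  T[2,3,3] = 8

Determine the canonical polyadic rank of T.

Lower bound: the mode-2 unfolding of T (rows indexed by j, columns by (i,k) = (1,1), (1,2), (1,3), (2,1), (2,2), (2,3)) is [[12, 0, 18, 18, 0, 27], [-3, 3, -21, -21, -1, -26], [-5, -3, 9, 9, 1, 8]].
There the 2×2 minor on rows j ∈ {1, 2}, columns (i,k) ∈ {(1,1), (1,2)} is det [[12, 0], [-3, 3]] = 36 ≠ 0, so this unfolding has rank ≥ 2; CP rank is at least every unfolding rank, so rank(T) ≥ 2. (Flattening ranks never certify an upper bound on CP rank; for that we must actually write T with 2 rank-1 terms.)
Upper bound — finding two terms. Write S_k = T[:,:,k] for the frontal slices: S₁ = [[12, -3, -5], [18, -21, 9]], S₂ = [[0, 3, -3], [0, -1, 1]], S₃ = [[18, -21, 9], [27, -26, 8]].
If T = a₁ ⊗ b₁ ⊗ c₁ + a₂ ⊗ b₂ ⊗ c₂ then each S_k = c₁[k]·a₁b₁ᵀ + c₂[k]·a₂b₂ᵀ. S₁ and S₂ are linearly independent, so a₁b₁ᵀ and a₂b₂ᵀ must span the same plane of matrices: they are the rank-1 matrices of the form x·S₁ + y·S₂.
The 2×2 minor of x·S₁ + y·S₂ on rows {1,2}, columns {1,2} is −198·x² − 66·xy = (-66)·(3·x + y)(x), vanishing at (x:y) = (1:-3) and (0:1).
M₁ = S₁ − 3·S₂ = [[12, -12, 4], [18, -18, 6]] = 2·[2, 3][3, -3, 1]ᵀ and M₂ = S₂ = [[0, 3, -3], [0, -1, 1]] = [3, -1][0, 1, -1]ᵀ, so take a₁ = [2, 3], b₁ = [3, -3, 1], a₂ = [3, -1], b₂ = [0, 1, -1].
Each slice is an integer combination of E₁ = a₁b₁ᵀ and E₂ = a₂b₂ᵀ: S₁ = 2·E₁ + 3·E₂, S₂ = E₂, S₃ = 3·E₁ − E₂; reading off coefficients, c₁ = [2, 0, 3] and c₂ = [3, 1, -1].
Hence T = [2, 3] ⊗ [3, -3, 1] ⊗ [2, 0, 3] + [3, -1] ⊗ [0, 1, -1] ⊗ [3, 1, -1], so rank(T) ≤ 2.
These bounds meet, so rank(T) = 2.

2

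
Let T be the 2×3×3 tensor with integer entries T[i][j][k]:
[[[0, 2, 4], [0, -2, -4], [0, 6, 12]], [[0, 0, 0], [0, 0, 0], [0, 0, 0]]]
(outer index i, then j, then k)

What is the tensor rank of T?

1

Lower bound: T ≠ 0 (e.g. T[0,0,1] = 2), so rank(T) ≥ 1.
Upper bound: if T = a (x) b (x) c then every fibre of T is a multiple of the corresponding factor, so read the factors off the fibres through the nonzero entry T[0,0,1] = 2.
The mode-1 fibre T[:,0,1] = [2, 0] gives a = [1, 0] (primitive direction); the mode-2 fibre T[0,:,1] = [2, -2, 6] gives b = [1, -1, 3]; then c[k] = T[0,0,k] / (a[0]·b[0]) = [0, 2, 4] / 1 = [0, 2, 4].
Expanding [1, 0] (x) [1, -1, 3] (x) [0, 2, 4] reproduces all 18 entries of T, so T = [1, 0] (x) [1, -1, 3] (x) [0, 2, 4] and rank(T) ≤ 1.
These bounds meet, so rank(T) = 1.
Check entry T[0,2,0] = 0: (1)·(3)·(0) = 0.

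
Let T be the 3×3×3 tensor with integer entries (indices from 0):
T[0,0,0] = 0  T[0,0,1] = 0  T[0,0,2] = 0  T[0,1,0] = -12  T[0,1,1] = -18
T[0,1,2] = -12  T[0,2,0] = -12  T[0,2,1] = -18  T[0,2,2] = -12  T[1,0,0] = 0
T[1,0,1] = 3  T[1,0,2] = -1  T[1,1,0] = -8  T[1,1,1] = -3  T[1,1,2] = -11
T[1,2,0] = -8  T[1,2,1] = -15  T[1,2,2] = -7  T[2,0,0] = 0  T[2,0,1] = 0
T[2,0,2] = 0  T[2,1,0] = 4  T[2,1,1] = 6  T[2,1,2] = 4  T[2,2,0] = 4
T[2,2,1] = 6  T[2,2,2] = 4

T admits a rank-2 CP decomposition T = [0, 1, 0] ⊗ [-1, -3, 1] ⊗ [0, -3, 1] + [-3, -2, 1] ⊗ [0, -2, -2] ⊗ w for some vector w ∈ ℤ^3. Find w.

w = [-2, -3, -2]

Subtract the known terms from T to get the rank-1 residual R = [-3, -2, 1] ⊗ [0, -2, -2] ⊗ w, so R[i,j,k] = a[i]·b[j]·w[k]. Pick indices with nonzero a[0]·b[1] = (-3)·(-2) = 6. Only the fibre through (0,1,·) is needed: R[0,1,:] = T[0,1,:] − Σₗ aₗ[0]bₗ[1]cₗ = [-12, -18, -12] − (0)·(-3)·[0, -3, 1] = [-12, -18, -12]. Then w[k] = R[0,1,k] / 6 for each k, giving w = [-12, -18, -12] / 6 = [-2, -3, -2].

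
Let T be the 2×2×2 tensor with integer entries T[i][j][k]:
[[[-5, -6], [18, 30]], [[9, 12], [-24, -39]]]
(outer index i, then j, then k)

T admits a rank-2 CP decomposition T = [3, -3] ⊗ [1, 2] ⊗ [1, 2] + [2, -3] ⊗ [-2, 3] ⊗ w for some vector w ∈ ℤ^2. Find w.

Subtract the known terms from T to get the rank-1 residual R = [2, -3] ⊗ [-2, 3] ⊗ w, so R[i,j,k] = a[i]·b[j]·w[k]. Pick indices with nonzero a[0]·b[0] = (2)·(-2) = -4. Only the fibre through (0,0,·) is needed: R[0,0,:] = T[0,0,:] − Σₗ aₗ[0]bₗ[0]cₗ = [-5, -6] − (3)·(1)·[1, 2] = [-8, -12]. Then w[k] = R[0,0,k] / -4 for each k, giving w = [-8, -12] / -4 = [2, 3].

w = [2, 3]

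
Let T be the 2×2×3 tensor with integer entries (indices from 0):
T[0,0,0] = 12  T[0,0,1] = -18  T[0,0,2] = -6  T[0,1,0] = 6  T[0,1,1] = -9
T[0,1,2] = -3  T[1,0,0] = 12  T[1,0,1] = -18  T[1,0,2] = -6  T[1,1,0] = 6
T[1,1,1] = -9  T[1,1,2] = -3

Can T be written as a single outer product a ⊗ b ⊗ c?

The mode-1 fibre T[:,0,0] = [12, 12] gives a = [1, 1] (primitive direction); the mode-2 fibre T[0,:,0] = [12, 6] gives b = [2, 1]; then c[k] = T[0,0,k] / (a[0]·b[0]) = [12, -18, -6] / 2 = [6, -9, -3].
Expanding [1, 1] ⊗ [2, 1] ⊗ [6, -9, -3] reproduces all 12 entries of T, so T = [1, 1] ⊗ [2, 1] ⊗ [6, -9, -3] and rank(T) ≤ 1.
Equivalently every frontal slice T[:,:,k] is c[k] times the rank-1 matrix [1, 1] ⊗ [2, 1]. So T has rank 1 (it is nonzero).

Yes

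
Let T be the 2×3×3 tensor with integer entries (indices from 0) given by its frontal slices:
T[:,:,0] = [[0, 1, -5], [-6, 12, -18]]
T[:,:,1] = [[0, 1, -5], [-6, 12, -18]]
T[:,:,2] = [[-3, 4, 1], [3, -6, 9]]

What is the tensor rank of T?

2

Lower bound: the mode-2 unfolding of T (rows indexed by j, columns by (i,k) = (0,0), (0,1), (0,2), (1,0), (1,1), (1,2)) is [[0, 0, -3, -6, -6, 3], [1, 1, 4, 12, 12, -6], [-5, -5, 1, -18, -18, 9]].
There the 2×2 minor on rows j ∈ {0, 1}, columns (i,k) ∈ {(0,0), (0,2)} is det [[0, -3], [1, 4]] = 3 ≠ 0, so this unfolding has rank ≥ 2; CP rank is at least every unfolding rank, so rank(T) ≥ 2. (This is only a lower bound: in general the CP rank may exceed every unfolding rank, so we still need to exhibit 2 rank-1 terms summing to T.)
Upper bound — finding two terms. Write S_k = T[:,:,k] for the frontal slices: S₀ = [[0, 1, -5], [-6, 12, -18]], S₁ = [[0, 1, -5], [-6, 12, -18]], S₂ = [[-3, 4, 1], [3, -6, 9]].
If T = a₁ ⊗ b₁ ⊗ c₁ + a₂ ⊗ b₂ ⊗ c₂ then each S_k = c₁[k]·a₁b₁ᵀ + c₂[k]·a₂b₂ᵀ. S₀ and S₂ are linearly independent, so a₁b₁ᵀ and a₂b₂ᵀ must span the same plane of matrices: they are the rank-1 matrices of the form x·S₀ + y·S₂.
The 2×2 minor of x·S₀ + y·S₂ on rows {0,1}, columns {0,1} is 6·x² − 15·xy + 6·y² = 3·(x − 2·y)(2·x − y), vanishing at (x:y) = (2:1) and (1:2).
M₁ = 2·S₀ + S₂ = [[-3, 6, -9], [-9, 18, -27]] = (-3)·[1, 3][1, -2, 3]ᵀ and M₂ = S₀ + 2·S₂ = [[-6, 9, -3], [0, 0, 0]] = (-3)·[1, 0][2, -3, 1]ᵀ, so take a₁ = [1, 3], b₁ = [1, -2, 3], a₂ = [1, 0], b₂ = [2, -3, 1].
Each slice is an integer combination of E₁ = a₁b₁ᵀ and E₂ = a₂b₂ᵀ: S₀ = −2·E₁ + E₂, S₁ = −2·E₁ + E₂, S₂ = E₁ − 2·E₂; reading off coefficients, c₁ = [-2, -2, 1] and c₂ = [1, 1, -2].
Hence T = [1, 3] ⊗ [1, -2, 3] ⊗ [-2, -2, 1] + [1, 0] ⊗ [2, -3, 1] ⊗ [1, 1, -2], so rank(T) ≤ 2.
These bounds meet, so rank(T) = 2.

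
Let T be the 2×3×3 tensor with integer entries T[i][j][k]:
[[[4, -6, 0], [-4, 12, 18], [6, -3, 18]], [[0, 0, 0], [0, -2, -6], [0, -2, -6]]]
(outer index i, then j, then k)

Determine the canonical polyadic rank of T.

Lower bound: the mode-2 unfolding of T (rows indexed by j, columns by (i,k) = (0,0), (0,1), (0,2), (1,0), (1,1), (1,2)) is [[4, -6, 0, 0, 0, 0], [-4, 12, 18, 0, -2, -6], [6, -3, 18, 0, -2, -6]].
There the 2×2 minor on rows j ∈ {0, 1}, columns (i,k) ∈ {(0,0), (0,1)} is det [[4, -6], [-4, 12]] = 24 ≠ 0, so this unfolding has rank ≥ 2; CP rank is at least every unfolding rank, so rank(T) ≥ 2. (Unfolding ranks only ever bound the CP rank from below — rank(T) can be strictly larger than all of them — so the matching upper bound has to come from an explicit 2-term decomposition.)
Upper bound — finding two terms. Write S_k = T[:,:,k] for the frontal slices: S₀ = [[4, -4, 6], [0, 0, 0]], S₁ = [[-6, 12, -3], [0, -2, -2]], S₂ = [[0, 18, 18], [0, -6, -6]].
If T = a₁ ⊗ b₁ ⊗ c₁ + a₂ ⊗ b₂ ⊗ c₂ then each S_k = c₁[k]·a₁b₁ᵀ + c₂[k]·a₂b₂ᵀ. S₀ and S₁ are linearly independent, so a₁b₁ᵀ and a₂b₂ᵀ must span the same plane of matrices: they are the rank-1 matrices of the form x·S₀ + y·S₁.
The 2×2 minor of x·S₀ + y·S₁ on rows {0,1}, columns {0,1} is −8·xy + 12·y² = (-4)·(2·x − 3·y)(y), vanishing at (x:y) = (3:2) and (1:0).
M₁ = 3·S₀ + 2·S₁ = [[0, 12, 12], [0, -4, -4]] = 4·[3, -1][0, 1, 1]ᵀ and M₂ = S₀ = [[4, -4, 6], [0, 0, 0]] = 2·[1, 0][2, -2, 3]ᵀ, so take a₁ = [3, -1], b₁ = [0, 1, 1], a₂ = [1, 0], b₂ = [2, -2, 3].
Each slice is an integer combination of E₁ = a₁b₁ᵀ and E₂ = a₂b₂ᵀ: S₀ = 2·E₂, S₁ = 2·E₁ − 3·E₂, S₂ = 6·E₁; reading off coefficients, c₁ = [0, 2, 6] and c₂ = [2, -3, 0].
Hence T = [3, -1] ⊗ [0, 1, 1] ⊗ [0, 2, 6] + [1, 0] ⊗ [2, -2, 3] ⊗ [2, -3, 0], so rank(T) ≤ 2.
These bounds meet, so rank(T) = 2.
Check entry T[1,2,0] = 0: (-1)·(1)·(0) + (0)·(3)·(2) = 0.

2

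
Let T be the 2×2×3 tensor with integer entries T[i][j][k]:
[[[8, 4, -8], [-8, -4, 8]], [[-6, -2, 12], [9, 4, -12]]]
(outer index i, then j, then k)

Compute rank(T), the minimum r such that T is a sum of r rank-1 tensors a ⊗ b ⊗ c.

2

Lower bound: in the mode-1 unfolding of T (rows indexed by i, columns by (j,k)) the 2×2 minor on rows i ∈ {0, 1}, columns (j,k) ∈ {(0,0), (0,1)} is det [[8, 4], [-6, -2]] = 8 ≠ 0, so that unfolding has rank ≥ 2 and hence rank(T) ≥ 2 (CP rank is at least every unfolding rank, though it can be larger).
Upper bound: with S_k = T[:,:,k], the two rank-1 terms a₁b₁ᵀ, a₂b₂ᵀ are the rank-1 members of the pencil x·S₀ + y·S₁.
det(x·S₀ + y·S₁) is 24·x² + 28·xy + 8·y² = 4·(3·x + 2·y)(2·x + y), vanishing at (x:y) = (2:-3) and (1:-2).
M₁ = 2·S₀ − 3·S₁ = [[4, -4], [-6, 6]] = 2·[2, -3][1, -1]ᵀ and M₂ = S₀ − 2·S₁ = [[0, 0], [-2, 1]] = −[0, 1][2, -1]ᵀ, so take a₁ = [2, -3], b₁ = [1, -1], a₂ = [0, 1], b₂ = [2, -1].
Each slice is an integer combination of E₁ = a₁b₁ᵀ and E₂ = a₂b₂ᵀ: S₀ = 4·E₁ + 3·E₂, S₁ = 2·E₁ + 2·E₂, S₂ = −4·E₁; reading off coefficients, c₁ = [4, 2, -4] and c₂ = [3, 2, 0].
Hence T = [2, -3] ⊗ [1, -1] ⊗ [4, 2, -4] + [0, 1] ⊗ [2, -1] ⊗ [3, 2, 0], so rank(T) ≤ 2.
These bounds meet, so rank(T) = 2.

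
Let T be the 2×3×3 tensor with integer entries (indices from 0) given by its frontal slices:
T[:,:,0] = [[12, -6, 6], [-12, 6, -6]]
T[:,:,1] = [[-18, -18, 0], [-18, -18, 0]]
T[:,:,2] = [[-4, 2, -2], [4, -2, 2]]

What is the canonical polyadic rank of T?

Lower bound: the mode-1 unfolding of T (rows indexed by i, columns by (j,k) = (0,0), (0,1), (0,2), (1,0), (1,1), (1,2), (2,0), (2,1), (2,2)) is [[12, -18, -4, -6, -18, 2, 6, 0, -2], [-12, -18, 4, 6, -18, -2, -6, 0, 2]].
There the 2×2 minor on rows i ∈ {0, 1}, columns (j,k) ∈ {(0,0), (0,1)} is det [[12, -18], [-12, -18]] = -432 ≠ 0, so this unfolding has rank ≥ 2; CP rank is at least every unfolding rank, so rank(T) ≥ 2. (Flattening ranks never certify an upper bound on CP rank; for that we must actually write T with 2 rank-1 terms.)
Upper bound — finding two terms. Write S_k = T[:,:,k] for the frontal slices: S₀ = [[12, -6, 6], [-12, 6, -6]], S₁ = [[-18, -18, 0], [-18, -18, 0]], S₂ = [[-4, 2, -2], [4, -2, 2]].
If T = a₁ (x) b₁ (x) c₁ + a₂ (x) b₂ (x) c₂ then each S_k = c₁[k]·a₁b₁ᵀ + c₂[k]·a₂b₂ᵀ. S₀ and S₁ are linearly independent, so a₁b₁ᵀ and a₂b₂ᵀ must span the same plane of matrices: they are the rank-1 matrices of the form x·S₀ + y·S₁.
The 2×2 minor of x·S₀ + y·S₁ on rows {0,1}, columns {0,1} is −648·xy = (-648)·(y)(x), vanishing at (x:y) = (1:0) and (0:1).
M₁ = S₀ = [[12, -6, 6], [-12, 6, -6]] = 6·(1, -1)(2, -1, 1)ᵀ and M₂ = S₁ = [[-18, -18, 0], [-18, -18, 0]] = (-18)·(1, 1)(1, 1, 0)ᵀ, so take a₁ = (1, -1), b₁ = (2, -1, 1), a₂ = (1, 1), b₂ = (1, 1, 0).
Each slice is an integer combination of E₁ = a₁b₁ᵀ and E₂ = a₂b₂ᵀ: S₀ = 6·E₁, S₁ = −18·E₂, S₂ = −2·E₁; reading off coefficients, c₁ = (6, 0, -2) and c₂ = (0, -18, 0).
Hence T = (1, -1) (x) (2, -1, 1) (x) (6, 0, -2) + (1, 1) (x) (1, 1, 0) (x) (0, -18, 0), so rank(T) ≤ 2.
These bounds meet, so rank(T) = 2.

2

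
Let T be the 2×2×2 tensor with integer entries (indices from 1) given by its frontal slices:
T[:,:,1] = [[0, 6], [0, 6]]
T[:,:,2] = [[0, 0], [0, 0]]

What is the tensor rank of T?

1

Lower bound: T ≠ 0 (e.g. T[1,2,1] = 6), so rank(T) ≥ 1.
Upper bound: if T = a ∘ b ∘ c then every fibre of T is a multiple of the corresponding factor, so read the factors off the fibres through the nonzero entry T[1,2,1] = 6.
The mode-1 fibre T[:,2,1] = [6, 6] gives a = [1, 1] (primitive direction); the mode-2 fibre T[1,:,1] = [0, 6] gives b = [0, 1]; then c[k] = T[1,2,k] / (a[1]·b[2]) = [6, 0] / 1 = [6, 0].
Expanding [1, 1] ∘ [0, 1] ∘ [6, 0] reproduces all 8 entries of T, so T = [1, 1] ∘ [0, 1] ∘ [6, 0] and rank(T) ≤ 1.
These bounds meet, so rank(T) = 1.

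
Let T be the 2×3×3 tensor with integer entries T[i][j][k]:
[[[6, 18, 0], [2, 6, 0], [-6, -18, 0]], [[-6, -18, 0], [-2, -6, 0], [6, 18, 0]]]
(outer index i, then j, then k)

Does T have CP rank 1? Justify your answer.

If T = a ⊗ b ⊗ c then every fibre of T is a multiple of the corresponding factor, so read the factors off the fibres through the nonzero entry T[0,0,0] = 6.
The mode-1 fibre T[:,0,0] = [6, -6] gives a = [1, -1] (primitive direction); the mode-2 fibre T[0,:,0] = [6, 2, -6] gives b = [3, 1, -3]; then c[k] = T[0,0,k] / (a[0]·b[0]) = [6, 18, 0] / 3 = [2, 6, 0].
Expanding [1, -1] ⊗ [3, 1, -3] ⊗ [2, 6, 0] reproduces all 18 entries of T, so T = [1, -1] ⊗ [3, 1, -3] ⊗ [2, 6, 0] and rank(T) ≤ 1.
Equivalently every frontal slice T[:,:,k] is c[k] times the rank-1 matrix [1, -1] ⊗ [3, 1, -3]. So T has rank 1 (it is nonzero).

Yes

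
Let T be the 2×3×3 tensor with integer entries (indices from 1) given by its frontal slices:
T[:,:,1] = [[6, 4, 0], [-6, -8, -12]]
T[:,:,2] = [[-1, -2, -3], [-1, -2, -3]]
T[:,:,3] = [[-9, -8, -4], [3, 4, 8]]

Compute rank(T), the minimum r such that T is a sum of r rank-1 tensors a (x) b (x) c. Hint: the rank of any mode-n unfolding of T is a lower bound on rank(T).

Lower bound: the mode-3 unfolding of T (rows indexed by k, columns by (i,j) = (1,1), (1,2), (1,3), (2,1), (2,2), (2,3)) is [[6, 4, 0, -6, -8, -12], [-1, -2, -3, -1, -2, -3], [-9, -8, -4, 3, 4, 8]].
There the 3×3 minor on rows k ∈ {1, 2, 3}, columns (i,j) ∈ {(1,1), (1,2), (1,3)} is det [[6, 4, 0], [-1, -2, -3], [-9, -8, -4]] = -4 ≠ 0, so this unfolding has rank ≥ 3; CP rank is at least every unfolding rank, so rank(T) ≥ 3. (This is only a lower bound: in general the CP rank may exceed every unfolding rank, so we still need to exhibit 3 rank-1 terms summing to T.)
Upper bound: T is a sum of 3 rank-1 terms, T = [1, -2] (x) [1, 1, 1] (x) [4, 0, -4] + [1, 1] (x) [1, 0, -2] (x) [2, 1, -1] + [1, 1] (x) [2, 2, 1] (x) [0, -1, -2] (written with every a and b primitive with positive leading entry and the scale carried by c; CP decompositions are not unique, and this one is verified by expanding entrywise), so rank(T) ≤ 3.
These bounds meet, so rank(T) = 3.

3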